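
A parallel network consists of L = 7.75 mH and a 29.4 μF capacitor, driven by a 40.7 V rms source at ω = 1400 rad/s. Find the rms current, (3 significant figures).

2.08 A

X_L = ωL = 10.8 Ω
X_C = 1/(ωC) = 24.3 Ω
Parallel: admittances add. Y = 1/(jωL) + jωC
Y = (0 − j0.0510) S
|Y| = 0.0510 S → |Z| = 1/|Y| = 19.6 Ω, ∠Z = −∠Y = 90.0°
I = V/|Z| = 40.7/19.6 = 2.08 A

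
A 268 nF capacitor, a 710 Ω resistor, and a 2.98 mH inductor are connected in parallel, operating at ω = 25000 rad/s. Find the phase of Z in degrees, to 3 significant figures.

X_L = ωL = 74.5 Ω
X_C = 1/(ωC) = 149 Ω
Parallel: admittances add. Y = 1/R + 1/(jωL) + jωC
Y = (0.00141 − j0.00672) S
|Y| = 0.00687 S → |Z| = 1/|Y| = 146 Ω, ∠Z = −∠Y = 78.2°

78.2°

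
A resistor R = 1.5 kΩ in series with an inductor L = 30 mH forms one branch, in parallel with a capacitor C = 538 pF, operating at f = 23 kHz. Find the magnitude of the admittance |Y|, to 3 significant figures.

147 μS

ω = 2πf = 144500 rad/s
X_L = ωL = 4340 Ω
X_C = 1/(ωC) = 12900 Ω
Branch 1 (R+jX_L): Z₁ = 1500 + j4340 Ω, |Z₁| = 4590 Ω
Branch 2 (−jX_C): Z₂ = −j12900 Ω
Parallel: Z = Z₁Z₂/(Z₁+Z₂), |Z| = 6820 Ω, ∠Z = 60.9°
|Y| = 1/|Z| = 147 μS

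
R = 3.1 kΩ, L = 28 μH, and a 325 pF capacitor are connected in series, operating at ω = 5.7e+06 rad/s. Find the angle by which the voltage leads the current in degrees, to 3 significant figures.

X_L = ωL = 160 Ω
X_C = 1/(ωC) = 540 Ω
Net reactance X = X_L − X_C = -380 Ω
Z = 3100 − j380 Ω
|Z| = √(3100² + 380²) = 3120 Ω
∠Z = arctan(-380/3100) = -6.99°

-6.99°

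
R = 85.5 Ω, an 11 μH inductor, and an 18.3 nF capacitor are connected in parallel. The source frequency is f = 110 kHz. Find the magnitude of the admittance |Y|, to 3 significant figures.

ω = 2πf = 691200 rad/s
X_L = ωL = 7.60 Ω
X_C = 1/(ωC) = 79.1 Ω
Parallel: admittances add. Y = 1/R + 1/(jωL) + jωC
Y = (0.0117 − j0.119) S
|Y| = 0.119 S → |Z| = 1/|Y| = 8.37 Ω, ∠Z = −∠Y = 84.4°

119 mS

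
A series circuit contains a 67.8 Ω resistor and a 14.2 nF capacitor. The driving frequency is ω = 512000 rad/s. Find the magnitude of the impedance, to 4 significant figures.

X_C = 1/(ωC) = 137.5 Ω
Z = 67.80 − j137.5 Ω
|Z| = √(67.80² + 137.5²) = 153.3 Ω

153.3 Ω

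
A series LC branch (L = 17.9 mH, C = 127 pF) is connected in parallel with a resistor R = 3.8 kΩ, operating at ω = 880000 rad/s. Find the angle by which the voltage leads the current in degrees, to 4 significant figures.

29.18°

X_L = ωL = 15750 Ω
X_C = 1/(ωC) = 8948 Ω
Branch 1: Z₁ = R = 3800 Ω
Branch 2 (series LC): Z₂ = j(X_L − X_C) = j6804 Ω
Parallel: Z = Z₁Z₂/(Z₁+Z₂), |Z| = 3318 Ω, ∠Z = 29.18°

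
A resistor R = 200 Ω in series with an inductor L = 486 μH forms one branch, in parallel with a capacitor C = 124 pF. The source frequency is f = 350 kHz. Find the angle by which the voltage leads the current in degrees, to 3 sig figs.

ω = 2πf = 2.199e+06 rad/s
X_L = ωL = 1070 Ω
X_C = 1/(ωC) = 3670 Ω
Branch 1 (R+jX_L): Z₁ = 200 + j1070 Ω, |Z₁| = 1090 Ω
Branch 2 (−jX_C): Z₂ = −j3670 Ω
Parallel: Z = Z₁Z₂/(Z₁+Z₂), |Z| = 1530 Ω, ∠Z = 75.0°

75.0°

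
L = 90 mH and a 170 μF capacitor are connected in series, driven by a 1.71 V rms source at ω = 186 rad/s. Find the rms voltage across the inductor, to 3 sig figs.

X_L = ωL = 16.7 Ω
X_C = 1/(ωC) = 31.6 Ω
Net reactance X = X_L − X_C = -14.9 Ω
Z = − j14.9 Ω
|Z| = √(0² + 14.9²) = 14.9 Ω
I = V/|Z| = 115 mA
V_L = I·|Z_L| = 0.115 × 16.7 = 1.92 V

1.92 V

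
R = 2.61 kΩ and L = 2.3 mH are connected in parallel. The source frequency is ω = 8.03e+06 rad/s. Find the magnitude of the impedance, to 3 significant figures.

2580 Ω

X_L = ωL = 18500 Ω
Parallel: admittances add. Y = 1/R + 1/(jωL)
Y = (0.000383 − j5.41e-05) S
|Y| = 0.000387 S → |Z| = 1/|Y| = 2580 Ω, ∠Z = −∠Y = 8.04°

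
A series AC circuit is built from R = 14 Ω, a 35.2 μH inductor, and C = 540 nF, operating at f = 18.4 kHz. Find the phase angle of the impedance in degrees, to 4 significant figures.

-40.48°

ω = 2πf = 115600 rad/s
X_L = ωL = 4.069 Ω
X_C = 1/(ωC) = 16.02 Ω
Net reactance X = X_L − X_C = -11.95 Ω
Z = 14.00 − j11.95 Ω
|Z| = √(14.00² + 11.95²) = 18.41 Ω
∠Z = arctan(-11.95/14.00) = -40.48°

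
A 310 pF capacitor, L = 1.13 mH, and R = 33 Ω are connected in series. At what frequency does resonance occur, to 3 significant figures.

269 kHz

ω₀ = 1/√(LC) = 1/√(0.00113 × 3.1e-10) = 1.69e+06 rad/s
f₀ = ω₀/(2π) = 269 kHz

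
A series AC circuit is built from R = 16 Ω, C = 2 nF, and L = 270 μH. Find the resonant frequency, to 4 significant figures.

ω₀ = 1/√(LC) = 1/√(0.00027 × 2e-09) = 1.361e+06 rad/s
f₀ = ω₀/(2π) = 216.6 kHz

216.6 kHz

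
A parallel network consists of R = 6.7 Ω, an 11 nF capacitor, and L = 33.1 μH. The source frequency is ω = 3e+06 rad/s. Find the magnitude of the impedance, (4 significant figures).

X_L = ωL = 99.30 Ω
X_C = 1/(ωC) = 30.30 Ω
Parallel: admittances add. Y = 1/R + 1/(jωL) + jωC
Y = (0.1493 + j0.02293) S
|Y| = 0.1510 S → |Z| = 1/|Y| = 6.622 Ω, ∠Z = −∠Y = -8.734°

6.622 Ω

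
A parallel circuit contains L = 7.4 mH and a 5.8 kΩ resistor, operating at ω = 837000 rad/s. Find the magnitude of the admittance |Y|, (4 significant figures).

X_L = ωL = 6194 Ω
Parallel: admittances add. Y = 1/R + 1/(jωL)
Y = (0.0001724 − j0.0001615) S
|Y| = 0.0002362 S → |Z| = 1/|Y| = 4234 Ω, ∠Z = −∠Y = 43.12°

236.2 μS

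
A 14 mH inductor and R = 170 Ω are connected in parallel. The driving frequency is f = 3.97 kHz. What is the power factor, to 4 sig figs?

ω = 2πf = 24940 rad/s
X_L = ωL = 349.2 Ω
Parallel: admittances add. Y = 1/R + 1/(jωL)
Y = (0.005882 − j0.002864) S
|Y| = 0.006542 S → |Z| = 1/|Y| = 152.9 Ω, ∠Z = −∠Y = 25.96°
cos φ = cos(25.96°) = 0.8991

0.8991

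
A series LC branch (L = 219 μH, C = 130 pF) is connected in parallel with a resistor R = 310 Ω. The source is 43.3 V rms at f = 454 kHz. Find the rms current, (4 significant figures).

141.2 mA

ω = 2πf = 2.853e+06 rad/s
X_L = ωL = 624.7 Ω
X_C = 1/(ωC) = 2697 Ω
Branch 1: Z₁ = R = 310.0 Ω
Branch 2 (series LC): Z₂ = j(X_L − X_C) = −j2072 Ω
Parallel: Z = Z₁Z₂/(Z₁+Z₂), |Z| = 306.6 Ω, ∠Z = -8.509°
I = V/|Z| = 43.3/306.6 = 141.2 mA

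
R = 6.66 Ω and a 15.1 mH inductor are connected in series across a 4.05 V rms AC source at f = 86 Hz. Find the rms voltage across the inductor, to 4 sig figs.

ω = 2πf = 540.4 rad/s
X_L = ωL = 8.159 Ω
Z = 6.660 + j8.159 Ω
|Z| = √(6.660² + 8.159²) = 10.53 Ω
I = V/|Z| = 384.5 mA
V_L = I·|Z_L| = 0.3845 × 8.159 = 3.138 V

3.138 V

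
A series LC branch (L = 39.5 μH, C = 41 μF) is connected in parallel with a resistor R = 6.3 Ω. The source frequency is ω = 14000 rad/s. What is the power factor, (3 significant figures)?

X_L = ωL = 0.553 Ω
X_C = 1/(ωC) = 1.74 Ω
Branch 1: Z₁ = R = 6.30 Ω
Branch 2 (series LC): Z₂ = j(X_L − X_C) = −j1.19 Ω
Parallel: Z = Z₁Z₂/(Z₁+Z₂), |Z| = 1.17 Ω, ∠Z = -79.3°
cos φ = cos(-79.3°) = 0.185

0.185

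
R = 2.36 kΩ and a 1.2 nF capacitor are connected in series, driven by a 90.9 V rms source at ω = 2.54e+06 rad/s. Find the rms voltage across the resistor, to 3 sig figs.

X_C = 1/(ωC) = 328 Ω
Z = 2360 − j328 Ω
|Z| = √(2360² + 328²) = 2380 Ω
I = V/|Z| = 38.2 mA
V_R = I·|Z_R| = 0.0382 × 2360 = 90.0 V

90.0 V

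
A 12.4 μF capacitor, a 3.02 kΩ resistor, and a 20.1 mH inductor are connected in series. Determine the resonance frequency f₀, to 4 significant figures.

318.8 Hz

ω₀ = 1/√(LC) = 1/√(0.0201 × 1.24e-05) = 2003 rad/s
f₀ = ω₀/(2π) = 318.8 Hz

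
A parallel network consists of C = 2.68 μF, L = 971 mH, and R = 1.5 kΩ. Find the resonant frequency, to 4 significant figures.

98.66 Hz

ω₀ = 1/√(LC) = 1/√(0.971 × 2.68e-06) = 619.9 rad/s
f₀ = ω₀/(2π) = 98.66 Hz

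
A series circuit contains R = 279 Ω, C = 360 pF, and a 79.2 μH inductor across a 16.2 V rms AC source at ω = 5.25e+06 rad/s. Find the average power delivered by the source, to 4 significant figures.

X_L = ωL = 415.8 Ω
X_C = 1/(ωC) = 529.1 Ω
Net reactance X = X_L − X_C = -113.3 Ω
Z = 279.0 − j113.3 Ω
|Z| = √(279.0² + 113.3²) = 301.1 Ω
∠Z = arctan(-113.3/279.0) = -22.10°
I = V/|Z| = 53.80 mA
P = VI cos φ = 16.2 × 0.05380 × cos(-22.10°) = 807.5 mW

807.5 mW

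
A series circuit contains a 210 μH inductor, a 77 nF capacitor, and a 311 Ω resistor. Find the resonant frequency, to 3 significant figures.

39.6 kHz

ω₀ = 1/√(LC) = 1/√(0.00021 × 7.7e-08) = 248700 rad/s
f₀ = ω₀/(2π) = 39.6 kHz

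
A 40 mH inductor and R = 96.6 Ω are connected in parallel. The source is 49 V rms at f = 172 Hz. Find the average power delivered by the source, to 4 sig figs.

24.86 W

ω = 2πf = 1081 rad/s
X_L = ωL = 43.23 Ω
Parallel: admittances add. Y = 1/R + 1/(jωL)
Y = (0.01035 − j0.02313) S
|Y| = 0.02534 S → |Z| = 1/|Y| = 39.46 Ω, ∠Z = −∠Y = 65.89°
I = V/|Z| = 1.242 A
P = VI cos φ = 49 × 1.242 × cos(65.89°) = 24.86 W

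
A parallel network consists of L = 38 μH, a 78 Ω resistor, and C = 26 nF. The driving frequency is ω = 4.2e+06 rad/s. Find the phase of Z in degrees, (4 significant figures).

-82.90°

X_L = ωL = 159.6 Ω
X_C = 1/(ωC) = 9.158 Ω
Parallel: admittances add. Y = 1/R + 1/(jωL) + jωC
Y = (0.01282 + j0.1029) S
|Y| = 0.1037 S → |Z| = 1/|Y| = 9.640 Ω, ∠Z = −∠Y = -82.90°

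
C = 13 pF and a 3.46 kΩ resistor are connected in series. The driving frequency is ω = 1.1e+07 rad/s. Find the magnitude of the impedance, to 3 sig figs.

X_C = 1/(ωC) = 6990 Ω
Z = 3460 − j6990 Ω
|Z| = √(3460² + 6990²) = 7800 Ω

7800 Ω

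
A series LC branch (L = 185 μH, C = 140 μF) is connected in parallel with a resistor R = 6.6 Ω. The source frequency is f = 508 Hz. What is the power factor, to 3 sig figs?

0.242

ω = 2πf = 3192 rad/s
X_L = ωL = 0.590 Ω
X_C = 1/(ωC) = 2.24 Ω
Branch 1: Z₁ = R = 6.60 Ω
Branch 2 (series LC): Z₂ = j(X_L − X_C) = −j1.65 Ω
Parallel: Z = Z₁Z₂/(Z₁+Z₂), |Z| = 1.60 Ω, ∠Z = -76.0°
cos φ = cos(-76.0°) = 0.242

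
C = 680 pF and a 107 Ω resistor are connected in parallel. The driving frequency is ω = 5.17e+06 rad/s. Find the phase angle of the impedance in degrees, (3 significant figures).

X_C = 1/(ωC) = 284 Ω
Parallel: admittances add. Y = 1/R + jωC
Y = (0.00935 + j0.00352) S
|Y| = 0.00999 S → |Z| = 1/|Y| = 100 Ω, ∠Z = −∠Y = -20.6°

-20.6°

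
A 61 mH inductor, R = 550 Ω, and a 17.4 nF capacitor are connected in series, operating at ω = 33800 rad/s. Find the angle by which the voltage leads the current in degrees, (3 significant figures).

X_L = ωL = 2060 Ω
X_C = 1/(ωC) = 1700 Ω
Net reactance X = X_L − X_C = 361 Ω
Z = 550 + j361 Ω
|Z| = √(550² + 361²) = 658 Ω
∠Z = arctan(361/550) = 33.3°

33.3°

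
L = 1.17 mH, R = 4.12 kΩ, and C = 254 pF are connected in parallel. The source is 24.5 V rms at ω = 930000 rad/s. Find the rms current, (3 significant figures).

17.8 mA

X_L = ωL = 1090 Ω
X_C = 1/(ωC) = 4230 Ω
Parallel: admittances add. Y = 1/R + 1/(jωL) + jωC
Y = (0.000243 − j0.000683) S
|Y| = 0.000725 S → |Z| = 1/|Y| = 1380 Ω, ∠Z = −∠Y = 70.4°
I = V/|Z| = 24.5/1380 = 17.8 mA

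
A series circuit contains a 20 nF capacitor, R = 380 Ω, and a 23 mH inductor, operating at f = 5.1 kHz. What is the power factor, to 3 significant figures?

ω = 2πf = 32040 rad/s
X_L = ωL = 737 Ω
X_C = 1/(ωC) = 1560 Ω
Net reactance X = X_L − X_C = -823 Ω
Z = 380 − j823 Ω
|Z| = √(380² + 823²) = 907 Ω
∠Z = arctan(-823/380) = -65.2°
cos φ = cos(-65.2°) = 0.419

0.419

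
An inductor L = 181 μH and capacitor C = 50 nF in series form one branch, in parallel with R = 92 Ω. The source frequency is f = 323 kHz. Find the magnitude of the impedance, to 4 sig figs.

89.10 Ω

ω = 2πf = 2.029e+06 rad/s
X_L = ωL = 367.3 Ω
X_C = 1/(ωC) = 9.855 Ω
Branch 1: Z₁ = R = 92.00 Ω
Branch 2 (series LC): Z₂ = j(X_L − X_C) = j357.5 Ω
Parallel: Z = Z₁Z₂/(Z₁+Z₂), |Z| = 89.10 Ω, ∠Z = 14.43°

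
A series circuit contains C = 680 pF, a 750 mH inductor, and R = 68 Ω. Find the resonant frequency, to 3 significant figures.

ω₀ = 1/√(LC) = 1/√(0.75 × 6.8e-10) = 44280 rad/s
f₀ = ω₀/(2π) = 7.05 kHz

7.05 kHz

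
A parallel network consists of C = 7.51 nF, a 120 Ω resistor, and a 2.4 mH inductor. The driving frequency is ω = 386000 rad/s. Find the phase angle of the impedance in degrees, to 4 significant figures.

-12.32°

X_L = ωL = 926.4 Ω
X_C = 1/(ωC) = 345.0 Ω
Parallel: admittances add. Y = 1/R + 1/(jωL) + jωC
Y = (0.008333 + j0.001819) S
|Y| = 0.008530 S → |Z| = 1/|Y| = 117.2 Ω, ∠Z = −∠Y = -12.32°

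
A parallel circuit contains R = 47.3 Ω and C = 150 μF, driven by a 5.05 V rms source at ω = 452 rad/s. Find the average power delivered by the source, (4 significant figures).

X_C = 1/(ωC) = 14.75 Ω
Parallel: admittances add. Y = 1/R + jωC
Y = (0.02114 + j0.06780) S
|Y| = 0.07102 S → |Z| = 1/|Y| = 14.08 Ω, ∠Z = −∠Y = -72.68°
I = V/|Z| = 358.6 mA
P = VI cos φ = 5.05 × 0.3586 × cos(-72.68°) = 539.2 mW

539.2 mW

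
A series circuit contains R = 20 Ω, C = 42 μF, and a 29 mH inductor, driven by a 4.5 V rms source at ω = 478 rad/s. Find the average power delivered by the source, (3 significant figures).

X_L = ωL = 13.9 Ω
X_C = 1/(ωC) = 49.8 Ω
Net reactance X = X_L − X_C = -35.9 Ω
Z = 20.0 − j35.9 Ω
|Z| = √(20.0² + 35.9²) = 41.1 Ω
∠Z = arctan(-35.9/20.0) = -60.9°
I = V/|Z| = 109 mA
P = VI cos φ = 4.5 × 0.109 × cos(-60.9°) = 239 mW

239 mW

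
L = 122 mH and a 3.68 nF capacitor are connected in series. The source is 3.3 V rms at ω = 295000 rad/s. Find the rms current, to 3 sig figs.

X_L = ωL = 36000 Ω
X_C = 1/(ωC) = 921 Ω
Net reactance X = X_L − X_C = 35100 Ω
Z = j35100 Ω
|Z| = √(0² + 35100²) = 35100 Ω
I = V/|Z| = 3.3/35100 = 94.1 μA

94.1 μA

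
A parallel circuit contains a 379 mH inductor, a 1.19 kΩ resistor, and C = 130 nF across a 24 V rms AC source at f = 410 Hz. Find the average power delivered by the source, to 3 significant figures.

ω = 2πf = 2576 rad/s
X_L = ωL = 976 Ω
X_C = 1/(ωC) = 2990 Ω
Parallel: admittances add. Y = 1/R + 1/(jωL) + jωC
Y = (0.000840 − j0.000689) S
|Y| = 0.00109 S → |Z| = 1/|Y| = 920 Ω, ∠Z = −∠Y = 39.4°
I = V/|Z| = 26.1 mA
P = VI cos φ = 24 × 0.0261 × cos(39.4°) = 484 mW

484 mW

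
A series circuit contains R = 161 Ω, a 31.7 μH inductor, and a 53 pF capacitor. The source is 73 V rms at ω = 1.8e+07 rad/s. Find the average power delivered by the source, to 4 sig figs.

X_L = ωL = 570.6 Ω
X_C = 1/(ωC) = 1048 Ω
Net reactance X = X_L − X_C = -477.6 Ω
Z = 161.0 − j477.6 Ω
|Z| = √(161.0² + 477.6²) = 504.0 Ω
∠Z = arctan(-477.6/161.0) = -71.37°
I = V/|Z| = 144.8 mA
P = VI cos φ = 73 × 0.1448 × cos(-71.37°) = 3.377 W

3.377 W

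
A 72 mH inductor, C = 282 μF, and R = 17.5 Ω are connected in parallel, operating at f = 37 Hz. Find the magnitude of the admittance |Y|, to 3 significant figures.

57.4 mS

ω = 2πf = 232.5 rad/s
X_L = ωL = 16.7 Ω
X_C = 1/(ωC) = 15.3 Ω
Parallel: admittances add. Y = 1/R + 1/(jωL) + jωC
Y = (0.0571 + j0.00582) S
|Y| = 0.0574 S → |Z| = 1/|Y| = 17.4 Ω, ∠Z = −∠Y = -5.81°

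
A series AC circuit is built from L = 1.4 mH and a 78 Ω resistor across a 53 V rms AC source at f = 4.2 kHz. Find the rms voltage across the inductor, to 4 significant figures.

ω = 2πf = 26390 rad/s
X_L = ωL = 36.95 Ω
Z = 78.00 + j36.95 Ω
|Z| = √(78.00² + 36.95²) = 86.31 Ω
I = V/|Z| = 614.1 mA
V_L = I·|Z_L| = 0.6141 × 36.95 = 22.69 V

22.69 V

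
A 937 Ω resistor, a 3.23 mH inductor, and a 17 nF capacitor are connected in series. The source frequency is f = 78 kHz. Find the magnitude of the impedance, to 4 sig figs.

ω = 2πf = 490100 rad/s
X_L = ωL = 1583 Ω
X_C = 1/(ωC) = 120.0 Ω
Net reactance X = X_L − X_C = 1463 Ω
Z = 937.0 + j1463 Ω
|Z| = √(937.0² + 1463²) = 1737 Ω

1737 Ω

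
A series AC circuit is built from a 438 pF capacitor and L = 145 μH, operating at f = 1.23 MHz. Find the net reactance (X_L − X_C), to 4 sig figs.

825.2 Ω

ω = 2πf = 7.728e+06 rad/s
X_L = ωL = 1121 Ω
X_C = 1/(ωC) = 295.4 Ω
X = 1121 − 295.4 = 825.2 Ω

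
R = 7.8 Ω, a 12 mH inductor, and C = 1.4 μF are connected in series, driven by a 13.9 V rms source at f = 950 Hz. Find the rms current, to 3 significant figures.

ω = 2πf = 5969 rad/s
X_L = ωL = 71.6 Ω
X_C = 1/(ωC) = 120 Ω
Net reactance X = X_L − X_C = -48.0 Ω
Z = 7.80 − j48.0 Ω
|Z| = √(7.80² + 48.0²) = 48.7 Ω
I = V/|Z| = 13.9/48.7 = 286 mA

286 mA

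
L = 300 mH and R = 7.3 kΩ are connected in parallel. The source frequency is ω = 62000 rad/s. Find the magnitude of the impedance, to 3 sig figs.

6800 Ω

X_L = ωL = 18600 Ω
Parallel: admittances add. Y = 1/R + 1/(jωL)
Y = (0.000137 − j5.38e-05) S
|Y| = 0.000147 S → |Z| = 1/|Y| = 6800 Ω, ∠Z = −∠Y = 21.4°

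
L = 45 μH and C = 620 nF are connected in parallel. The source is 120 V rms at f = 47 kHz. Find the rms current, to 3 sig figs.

12.9 A

ω = 2πf = 295300 rad/s
X_L = ωL = 13.3 Ω
X_C = 1/(ωC) = 5.46 Ω
Parallel: admittances add. Y = 1/(jωL) + jωC
Y = (0 + j0.108) S
|Y| = 0.108 S → |Z| = 1/|Y| = 9.27 Ω, ∠Z = −∠Y = -90.0°
I = V/|Z| = 120/9.27 = 12.9 A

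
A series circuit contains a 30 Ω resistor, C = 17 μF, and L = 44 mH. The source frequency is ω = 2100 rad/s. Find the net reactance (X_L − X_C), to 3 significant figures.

64.4 Ω

X_L = ωL = 92.4 Ω
X_C = 1/(ωC) = 28.0 Ω
X = 92.4 − 28.0 = 64.4 Ω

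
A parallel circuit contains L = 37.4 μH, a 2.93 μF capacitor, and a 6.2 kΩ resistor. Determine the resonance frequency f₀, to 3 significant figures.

15.2 kHz

ω₀ = 1/√(LC) = 1/√(3.74e-05 × 2.93e-06) = 95530 rad/s
f₀ = ω₀/(2π) = 15.2 kHz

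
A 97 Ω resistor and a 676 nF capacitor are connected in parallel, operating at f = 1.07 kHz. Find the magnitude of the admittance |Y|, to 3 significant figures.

ω = 2πf = 6723 rad/s
X_C = 1/(ωC) = 220 Ω
Parallel: admittances add. Y = 1/R + jωC
Y = (0.0103 + j0.00454) S
|Y| = 0.0113 S → |Z| = 1/|Y| = 88.8 Ω, ∠Z = −∠Y = -23.8°

11.3 mS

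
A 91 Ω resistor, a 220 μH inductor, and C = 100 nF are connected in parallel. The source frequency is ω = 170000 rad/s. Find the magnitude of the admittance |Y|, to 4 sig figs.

14.68 mS

X_L = ωL = 37.40 Ω
X_C = 1/(ωC) = 58.82 Ω
Parallel: admittances add. Y = 1/R + 1/(jωL) + jωC
Y = (0.01099 − j0.009738) S
|Y| = 0.01468 S → |Z| = 1/|Y| = 68.11 Ω, ∠Z = −∠Y = 41.55°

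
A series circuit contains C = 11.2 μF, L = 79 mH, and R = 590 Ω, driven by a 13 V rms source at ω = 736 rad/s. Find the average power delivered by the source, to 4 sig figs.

X_L = ωL = 58.14 Ω
X_C = 1/(ωC) = 121.3 Ω
Net reactance X = X_L − X_C = -63.17 Ω
Z = 590.0 − j63.17 Ω
|Z| = √(590.0² + 63.17²) = 593.4 Ω
∠Z = arctan(-63.17/590.0) = -6.111°
I = V/|Z| = 21.91 mA
P = VI cos φ = 13 × 0.02191 × cos(-6.111°) = 283.2 mW

283.2 mW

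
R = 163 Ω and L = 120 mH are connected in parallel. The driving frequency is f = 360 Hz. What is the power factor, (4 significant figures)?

0.8573

ω = 2πf = 2262 rad/s
X_L = ωL = 271.4 Ω
Parallel: admittances add. Y = 1/R + 1/(jωL)
Y = (0.006135 − j0.003684) S
|Y| = 0.007156 S → |Z| = 1/|Y| = 139.7 Ω, ∠Z = −∠Y = 30.99°
cos φ = cos(30.99°) = 0.8573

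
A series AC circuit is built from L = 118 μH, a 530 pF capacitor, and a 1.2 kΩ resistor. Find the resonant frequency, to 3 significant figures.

636 kHz

ω₀ = 1/√(LC) = 1/√(0.000118 × 5.3e-10) = 3.999e+06 rad/s
f₀ = ω₀/(2π) = 636 kHz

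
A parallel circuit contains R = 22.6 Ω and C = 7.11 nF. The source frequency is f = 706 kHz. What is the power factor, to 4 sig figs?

0.8143

ω = 2πf = 4.436e+06 rad/s
X_C = 1/(ωC) = 31.71 Ω
Parallel: admittances add. Y = 1/R + jωC
Y = (0.04425 + j0.03154) S
|Y| = 0.05434 S → |Z| = 1/|Y| = 18.40 Ω, ∠Z = −∠Y = -35.48°
cos φ = cos(-35.48°) = 0.8143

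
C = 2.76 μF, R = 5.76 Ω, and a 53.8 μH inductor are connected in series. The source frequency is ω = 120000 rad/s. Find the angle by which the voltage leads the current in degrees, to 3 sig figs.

X_L = ωL = 6.46 Ω
X_C = 1/(ωC) = 3.02 Ω
Net reactance X = X_L − X_C = 3.44 Ω
Z = 5.76 + j3.44 Ω
|Z| = √(5.76² + 3.44²) = 6.71 Ω
∠Z = arctan(3.44/5.76) = 30.8°

30.8°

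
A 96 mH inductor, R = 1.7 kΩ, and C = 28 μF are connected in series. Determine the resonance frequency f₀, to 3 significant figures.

97.1 Hz

ω₀ = 1/√(LC) = 1/√(0.096 × 2.8e-05) = 609.9 rad/s
f₀ = ω₀/(2π) = 97.1 Hz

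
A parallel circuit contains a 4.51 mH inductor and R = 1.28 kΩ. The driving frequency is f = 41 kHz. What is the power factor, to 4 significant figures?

ω = 2πf = 257600 rad/s
X_L = ωL = 1162 Ω
Parallel: admittances add. Y = 1/R + 1/(jωL)
Y = (0.0007813 − j0.0008607) S
|Y| = 0.001162 S → |Z| = 1/|Y| = 860.3 Ω, ∠Z = −∠Y = 47.77°
cos φ = cos(47.77°) = 0.6721

0.6721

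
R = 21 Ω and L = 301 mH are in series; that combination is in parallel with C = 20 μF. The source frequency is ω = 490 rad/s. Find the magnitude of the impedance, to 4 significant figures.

303.6 Ω

X_L = ωL = 147.5 Ω
X_C = 1/(ωC) = 102.0 Ω
Branch 1 (R+jX_L): Z₁ = 21.00 + j147.5 Ω, |Z₁| = 149.0 Ω
Branch 2 (−jX_C): Z₂ = −j102.0 Ω
Parallel: Z = Z₁Z₂/(Z₁+Z₂), |Z| = 303.6 Ω, ∠Z = -73.30°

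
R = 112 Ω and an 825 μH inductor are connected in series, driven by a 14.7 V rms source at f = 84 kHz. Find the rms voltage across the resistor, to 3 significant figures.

ω = 2πf = 527800 rad/s
X_L = ωL = 435 Ω
Z = 112 + j435 Ω
|Z| = √(112² + 435²) = 450 Ω
I = V/|Z| = 32.7 mA
V_R = I·|Z_R| = 0.0327 × 112 = 3.66 V

3.66 V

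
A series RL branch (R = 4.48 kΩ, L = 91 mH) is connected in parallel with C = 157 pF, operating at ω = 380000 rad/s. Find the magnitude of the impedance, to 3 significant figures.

X_L = ωL = 34600 Ω
X_C = 1/(ωC) = 16800 Ω
Branch 1 (R+jX_L): Z₁ = 4480 + j34600 Ω, |Z₁| = 34900 Ω
Branch 2 (−jX_C): Z₂ = −j16800 Ω
Parallel: Z = Z₁Z₂/(Z₁+Z₂), |Z| = 31800 Ω, ∠Z = -83.3°

31800 Ω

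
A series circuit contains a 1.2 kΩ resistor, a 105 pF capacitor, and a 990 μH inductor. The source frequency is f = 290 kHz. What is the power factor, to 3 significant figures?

0.331

ω = 2πf = 1.822e+06 rad/s
X_L = ωL = 1800 Ω
X_C = 1/(ωC) = 5230 Ω
Net reactance X = X_L − X_C = -3420 Ω
Z = 1200 − j3420 Ω
|Z| = √(1200² + 3420²) = 3630 Ω
∠Z = arctan(-3420/1200) = -70.7°
cos φ = cos(-70.7°) = 0.331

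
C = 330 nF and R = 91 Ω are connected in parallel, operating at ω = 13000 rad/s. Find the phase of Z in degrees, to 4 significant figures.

-21.33°

X_C = 1/(ωC) = 233.1 Ω
Parallel: admittances add. Y = 1/R + jωC
Y = (0.01099 + j0.004290) S
|Y| = 0.01180 S → |Z| = 1/|Y| = 84.77 Ω, ∠Z = −∠Y = -21.33°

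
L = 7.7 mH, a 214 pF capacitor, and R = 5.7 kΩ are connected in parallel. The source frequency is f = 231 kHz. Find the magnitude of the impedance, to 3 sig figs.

3540 Ω

ω = 2πf = 1.451e+06 rad/s
X_L = ωL = 11200 Ω
X_C = 1/(ωC) = 3220 Ω
Parallel: admittances add. Y = 1/R + 1/(jωL) + jωC
Y = (0.000175 + j0.000221) S
|Y| = 0.000282 S → |Z| = 1/|Y| = 3540 Ω, ∠Z = −∠Y = -51.6°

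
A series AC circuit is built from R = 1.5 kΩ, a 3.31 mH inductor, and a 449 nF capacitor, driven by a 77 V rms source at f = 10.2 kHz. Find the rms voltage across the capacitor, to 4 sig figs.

1.772 V

ω = 2πf = 64090 rad/s
X_L = ωL = 212.1 Ω
X_C = 1/(ωC) = 34.75 Ω
Net reactance X = X_L − X_C = 177.4 Ω
Z = 1500 + j177.4 Ω
|Z| = √(1500² + 177.4²) = 1510 Ω
I = V/|Z| = 50.98 mA
V_C = I·|Z_C| = 0.05098 × 34.75 = 1.772 V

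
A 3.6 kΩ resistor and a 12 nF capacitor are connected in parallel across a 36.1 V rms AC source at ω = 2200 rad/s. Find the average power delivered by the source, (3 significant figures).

362 mW

X_C = 1/(ωC) = 37900 Ω
Parallel: admittances add. Y = 1/R + jωC
Y = (0.000278 + j2.64e-05) S
|Y| = 0.000279 S → |Z| = 1/|Y| = 3580 Ω, ∠Z = −∠Y = -5.43°
I = V/|Z| = 10.1 mA
P = VI cos φ = 36.1 × 0.0101 × cos(-5.43°) = 362 mW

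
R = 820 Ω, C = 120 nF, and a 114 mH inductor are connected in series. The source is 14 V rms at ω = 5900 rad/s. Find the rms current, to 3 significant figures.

X_L = ωL = 673 Ω
X_C = 1/(ωC) = 1410 Ω
Net reactance X = X_L − X_C = -740 Ω
Z = 820 − j740 Ω
|Z| = √(820² + 740²) = 1100 Ω
I = V/|Z| = 14/1100 = 12.7 mA

12.7 mA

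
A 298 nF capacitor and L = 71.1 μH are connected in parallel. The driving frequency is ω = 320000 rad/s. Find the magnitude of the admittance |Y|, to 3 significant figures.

51.4 mS

X_L = ωL = 22.8 Ω
X_C = 1/(ωC) = 10.5 Ω
Parallel: admittances add. Y = 1/(jωL) + jωC
Y = (0 + j0.0514) S
|Y| = 0.0514 S → |Z| = 1/|Y| = 19.5 Ω, ∠Z = −∠Y = -90.0°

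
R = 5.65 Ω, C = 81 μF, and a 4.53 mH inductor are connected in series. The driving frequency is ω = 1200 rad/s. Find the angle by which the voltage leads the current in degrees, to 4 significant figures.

-40.66°

X_L = ωL = 5.436 Ω
X_C = 1/(ωC) = 10.29 Ω
Net reactance X = X_L − X_C = -4.852 Ω
Z = 5.650 − j4.852 Ω
|Z| = √(5.650² + 4.852²) = 7.447 Ω
∠Z = arctan(-4.852/5.650) = -40.66°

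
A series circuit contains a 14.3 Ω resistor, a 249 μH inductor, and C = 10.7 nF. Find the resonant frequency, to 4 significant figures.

ω₀ = 1/√(LC) = 1/√(0.000249 × 1.07e-08) = 612600 rad/s
f₀ = ω₀/(2π) = 97.51 kHz

97.51 kHz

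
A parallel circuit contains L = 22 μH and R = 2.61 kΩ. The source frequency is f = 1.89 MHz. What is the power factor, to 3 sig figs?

ω = 2πf = 1.188e+07 rad/s
X_L = ωL = 261 Ω
Parallel: admittances add. Y = 1/R + 1/(jωL)
Y = (0.000383 − j0.00383) S
|Y| = 0.00385 S → |Z| = 1/|Y| = 260 Ω, ∠Z = −∠Y = 84.3°
cos φ = cos(84.3°) = 0.0996

0.0996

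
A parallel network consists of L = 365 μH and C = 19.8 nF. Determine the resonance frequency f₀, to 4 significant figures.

ω₀ = 1/√(LC) = 1/√(0.000365 × 1.98e-08) = 372000 rad/s
f₀ = ω₀/(2π) = 59.20 kHz

59.20 kHz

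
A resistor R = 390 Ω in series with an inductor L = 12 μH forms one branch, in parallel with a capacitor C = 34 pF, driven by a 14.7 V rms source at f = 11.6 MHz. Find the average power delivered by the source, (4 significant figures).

91.90 mW

ω = 2πf = 7.288e+07 rad/s
X_L = ωL = 874.6 Ω
X_C = 1/(ωC) = 403.5 Ω
Branch 1 (R+jX_L): Z₁ = 390.0 + j874.6 Ω, |Z₁| = 957.6 Ω
Branch 2 (−jX_C): Z₂ = −j403.5 Ω
Parallel: Z = Z₁Z₂/(Z₁+Z₂), |Z| = 631.9 Ω, ∠Z = -74.41°
I = V/|Z| = 23.26 mA
P = VI cos φ = 14.7 × 0.02326 × cos(-74.41°) = 91.90 mW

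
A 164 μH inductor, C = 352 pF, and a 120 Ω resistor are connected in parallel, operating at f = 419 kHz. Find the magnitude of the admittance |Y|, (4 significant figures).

8.448 mS

ω = 2πf = 2.633e+06 rad/s
X_L = ωL = 431.8 Ω
X_C = 1/(ωC) = 1079 Ω
Parallel: admittances add. Y = 1/R + 1/(jωL) + jωC
Y = (0.008333 − j0.001389) S
|Y| = 0.008448 S → |Z| = 1/|Y| = 118.4 Ω, ∠Z = −∠Y = 9.466°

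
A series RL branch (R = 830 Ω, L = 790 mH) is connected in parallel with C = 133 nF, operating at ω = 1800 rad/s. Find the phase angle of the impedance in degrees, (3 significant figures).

43.0°

X_L = ωL = 1420 Ω
X_C = 1/(ωC) = 4180 Ω
Branch 1 (R+jX_L): Z₁ = 830 + j1420 Ω, |Z₁| = 1650 Ω
Branch 2 (−jX_C): Z₂ = −j4180 Ω
Parallel: Z = Z₁Z₂/(Z₁+Z₂), |Z| = 2390 Ω, ∠Z = 43.0°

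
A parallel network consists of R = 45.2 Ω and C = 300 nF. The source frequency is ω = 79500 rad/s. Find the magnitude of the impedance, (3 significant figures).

X_C = 1/(ωC) = 41.9 Ω
Parallel: admittances add. Y = 1/R + jωC
Y = (0.0221 + j0.0238) S
|Y| = 0.0325 S → |Z| = 1/|Y| = 30.7 Ω, ∠Z = −∠Y = -47.2°

30.7 Ω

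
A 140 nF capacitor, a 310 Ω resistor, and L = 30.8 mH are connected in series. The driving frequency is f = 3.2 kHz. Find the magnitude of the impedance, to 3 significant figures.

407 Ω

ω = 2πf = 20110 rad/s
X_L = ωL = 619 Ω
X_C = 1/(ωC) = 355 Ω
Net reactance X = X_L − X_C = 264 Ω
Z = 310 + j264 Ω
|Z| = √(310² + 264²) = 407 Ω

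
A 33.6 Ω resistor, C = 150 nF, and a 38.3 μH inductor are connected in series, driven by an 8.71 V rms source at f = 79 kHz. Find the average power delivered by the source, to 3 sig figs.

ω = 2πf = 496400 rad/s
X_L = ωL = 19.0 Ω
X_C = 1/(ωC) = 13.4 Ω
Net reactance X = X_L − X_C = 5.58 Ω
Z = 33.6 + j5.58 Ω
|Z| = √(33.6² + 5.58²) = 34.1 Ω
∠Z = arctan(5.58/33.6) = 9.43°
I = V/|Z| = 256 mA
P = VI cos φ = 8.71 × 0.256 × cos(9.43°) = 2.20 W

2.20 W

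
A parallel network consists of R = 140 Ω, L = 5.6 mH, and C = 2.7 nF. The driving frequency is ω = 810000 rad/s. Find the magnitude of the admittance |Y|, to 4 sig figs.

7.409 mS

X_L = ωL = 4536 Ω
X_C = 1/(ωC) = 457.2 Ω
Parallel: admittances add. Y = 1/R + 1/(jωL) + jωC
Y = (0.007143 + j0.001967) S
|Y| = 0.007409 S → |Z| = 1/|Y| = 135.0 Ω, ∠Z = −∠Y = -15.39°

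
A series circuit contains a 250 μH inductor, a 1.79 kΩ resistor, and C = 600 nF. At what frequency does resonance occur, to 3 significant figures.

ω₀ = 1/√(LC) = 1/√(0.00025 × 6e-07) = 81650 rad/s
f₀ = ω₀/(2π) = 13.0 kHz

13.0 kHz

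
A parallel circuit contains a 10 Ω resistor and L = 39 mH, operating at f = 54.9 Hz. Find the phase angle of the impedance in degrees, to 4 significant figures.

36.62°

ω = 2πf = 344.9 rad/s
X_L = ωL = 13.45 Ω
Parallel: admittances add. Y = 1/R + 1/(jωL)
Y = (0.1000 − j0.07433) S
|Y| = 0.1246 S → |Z| = 1/|Y| = 8.026 Ω, ∠Z = −∠Y = 36.62°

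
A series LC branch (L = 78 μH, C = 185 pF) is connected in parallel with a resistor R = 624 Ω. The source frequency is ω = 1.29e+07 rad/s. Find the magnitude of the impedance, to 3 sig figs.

428 Ω

X_L = ωL = 1010 Ω
X_C = 1/(ωC) = 419 Ω
Branch 1: Z₁ = R = 624 Ω
Branch 2 (series LC): Z₂ = j(X_L − X_C) = j587 Ω
Parallel: Z = Z₁Z₂/(Z₁+Z₂), |Z| = 428 Ω, ∠Z = 46.7°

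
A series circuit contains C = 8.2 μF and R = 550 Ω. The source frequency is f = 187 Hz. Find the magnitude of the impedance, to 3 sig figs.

ω = 2πf = 1175 rad/s
X_C = 1/(ωC) = 104 Ω
Z = 550 − j104 Ω
|Z| = √(550² + 104²) = 560 Ω

560 Ω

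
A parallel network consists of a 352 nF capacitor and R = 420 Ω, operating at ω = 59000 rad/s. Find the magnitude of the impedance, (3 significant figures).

47.8 Ω

X_C = 1/(ωC) = 48.2 Ω
Parallel: admittances add. Y = 1/R + jωC
Y = (0.00238 + j0.0208) S
|Y| = 0.0209 S → |Z| = 1/|Y| = 47.8 Ω, ∠Z = −∠Y = -83.5°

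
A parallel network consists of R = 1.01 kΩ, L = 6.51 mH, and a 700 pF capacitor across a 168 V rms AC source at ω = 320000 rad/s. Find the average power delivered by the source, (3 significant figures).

X_L = ωL = 2080 Ω
X_C = 1/(ωC) = 4460 Ω
Parallel: admittances add. Y = 1/R + 1/(jωL) + jωC
Y = (0.000990 − j0.000256) S
|Y| = 0.00102 S → |Z| = 1/|Y| = 978 Ω, ∠Z = −∠Y = 14.5°
I = V/|Z| = 172 mA
P = VI cos φ = 168 × 0.172 × cos(14.5°) = 27.9 W

27.9 W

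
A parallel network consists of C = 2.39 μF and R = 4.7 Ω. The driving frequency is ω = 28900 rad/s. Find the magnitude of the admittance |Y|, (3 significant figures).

X_C = 1/(ωC) = 14.5 Ω
Parallel: admittances add. Y = 1/R + jωC
Y = (0.213 + j0.0691) S
|Y| = 0.224 S → |Z| = 1/|Y| = 4.47 Ω, ∠Z = −∠Y = -18.0°

224 mS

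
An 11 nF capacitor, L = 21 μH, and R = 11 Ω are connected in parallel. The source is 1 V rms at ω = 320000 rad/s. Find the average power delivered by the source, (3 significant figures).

90.9 mW

X_L = ωL = 6.72 Ω
X_C = 1/(ωC) = 284 Ω
Parallel: admittances add. Y = 1/R + 1/(jωL) + jωC
Y = (0.0909 − j0.145) S
|Y| = 0.171 S → |Z| = 1/|Y| = 5.83 Ω, ∠Z = −∠Y = 58.0°
I = V/|Z| = 171 mA
P = VI cos φ = 1 × 0.171 × cos(58.0°) = 90.9 mW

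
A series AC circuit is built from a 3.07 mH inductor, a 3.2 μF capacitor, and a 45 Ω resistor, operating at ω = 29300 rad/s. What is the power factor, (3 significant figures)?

0.494

X_L = ωL = 90.0 Ω
X_C = 1/(ωC) = 10.7 Ω
Net reactance X = X_L − X_C = 79.3 Ω
Z = 45.0 + j79.3 Ω
|Z| = √(45.0² + 79.3²) = 91.2 Ω
∠Z = arctan(79.3/45.0) = 60.4°
cos φ = cos(60.4°) = 0.494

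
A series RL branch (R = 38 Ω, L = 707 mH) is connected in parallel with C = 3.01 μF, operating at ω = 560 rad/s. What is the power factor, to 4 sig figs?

X_L = ωL = 395.9 Ω
X_C = 1/(ωC) = 593.3 Ω
Branch 1 (R+jX_L): Z₁ = 38.00 + j395.9 Ω, |Z₁| = 397.7 Ω
Branch 2 (−jX_C): Z₂ = −j593.3 Ω
Parallel: Z = Z₁Z₂/(Z₁+Z₂), |Z| = 1174 Ω, ∠Z = 73.62°
cos φ = cos(73.62°) = 0.2820

0.2820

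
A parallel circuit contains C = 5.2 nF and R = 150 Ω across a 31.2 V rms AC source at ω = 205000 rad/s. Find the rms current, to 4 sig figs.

X_C = 1/(ωC) = 938.1 Ω
Parallel: admittances add. Y = 1/R + jωC
Y = (0.006667 + j0.001066) S
|Y| = 0.006751 S → |Z| = 1/|Y| = 148.1 Ω, ∠Z = −∠Y = -9.085°
I = V/|Z| = 31.2/148.1 = 210.6 mA

210.6 mA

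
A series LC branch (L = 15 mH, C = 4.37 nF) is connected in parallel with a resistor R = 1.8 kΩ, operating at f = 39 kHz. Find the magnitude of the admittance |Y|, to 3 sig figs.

ω = 2πf = 245000 rad/s
X_L = ωL = 3680 Ω
X_C = 1/(ωC) = 934 Ω
Branch 1: Z₁ = R = 1800 Ω
Branch 2 (series LC): Z₂ = j(X_L − X_C) = j2740 Ω
Parallel: Z = Z₁Z₂/(Z₁+Z₂), |Z| = 1500 Ω, ∠Z = 33.3°
|Y| = 1/|Z| = 665 μS

665 μS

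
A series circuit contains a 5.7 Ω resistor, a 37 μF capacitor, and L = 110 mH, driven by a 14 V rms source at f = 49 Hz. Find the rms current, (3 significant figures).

ω = 2πf = 307.9 rad/s
X_L = ωL = 33.9 Ω
X_C = 1/(ωC) = 87.8 Ω
Net reactance X = X_L − X_C = -53.9 Ω
Z = 5.70 − j53.9 Ω
|Z| = √(5.70² + 53.9²) = 54.2 Ω
I = V/|Z| = 14/54.2 = 258 mA

258 mA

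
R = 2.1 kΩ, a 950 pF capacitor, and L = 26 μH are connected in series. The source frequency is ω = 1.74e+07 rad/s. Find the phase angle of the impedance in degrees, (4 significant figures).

10.57°

X_L = ωL = 452.4 Ω
X_C = 1/(ωC) = 60.50 Ω
Net reactance X = X_L − X_C = 391.9 Ω
Z = 2100 + j391.9 Ω
|Z| = √(2100² + 391.9²) = 2136 Ω
∠Z = arctan(391.9/2100) = 10.57°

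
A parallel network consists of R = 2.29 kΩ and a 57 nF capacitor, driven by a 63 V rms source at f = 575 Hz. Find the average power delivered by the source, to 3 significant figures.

ω = 2πf = 3613 rad/s
X_C = 1/(ωC) = 4860 Ω
Parallel: admittances add. Y = 1/R + jωC
Y = (0.000437 + j0.000206) S
|Y| = 0.000483 S → |Z| = 1/|Y| = 2070 Ω, ∠Z = −∠Y = -25.2°
I = V/|Z| = 30.4 mA
P = VI cos φ = 63 × 0.0304 × cos(-25.2°) = 1.73 W

1.73 W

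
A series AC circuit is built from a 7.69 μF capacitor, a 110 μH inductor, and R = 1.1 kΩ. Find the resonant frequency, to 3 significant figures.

5.47 kHz

ω₀ = 1/√(LC) = 1/√(0.00011 × 7.69e-06) = 34380 rad/s
f₀ = ω₀/(2π) = 5.47 kHz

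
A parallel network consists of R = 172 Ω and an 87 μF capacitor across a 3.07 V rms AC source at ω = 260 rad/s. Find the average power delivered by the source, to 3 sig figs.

54.8 mW

X_C = 1/(ωC) = 44.2 Ω
Parallel: admittances add. Y = 1/R + jωC
Y = (0.00581 + j0.0226) S
|Y| = 0.0234 S → |Z| = 1/|Y| = 42.8 Ω, ∠Z = −∠Y = -75.6°
I = V/|Z| = 71.7 mA
P = VI cos φ = 3.07 × 0.0717 × cos(-75.6°) = 54.8 mW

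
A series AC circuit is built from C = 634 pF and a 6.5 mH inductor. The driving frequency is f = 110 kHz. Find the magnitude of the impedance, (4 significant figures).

2210 Ω

ω = 2πf = 691200 rad/s
X_L = ωL = 4492 Ω
X_C = 1/(ωC) = 2282 Ω
Net reactance X = X_L − X_C = 2210 Ω
Z = j2210 Ω
|Z| = √(0² + 2210²) = 2210 Ω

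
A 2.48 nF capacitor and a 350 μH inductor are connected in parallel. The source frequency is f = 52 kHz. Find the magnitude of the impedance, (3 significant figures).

126 Ω

ω = 2πf = 326700 rad/s
X_L = ωL = 114 Ω
X_C = 1/(ωC) = 1230 Ω
Parallel: admittances add. Y = 1/(jωL) + jωC
Y = (0 − j0.00793) S
|Y| = 0.00793 S → |Z| = 1/|Y| = 126 Ω, ∠Z = −∠Y = 90.0°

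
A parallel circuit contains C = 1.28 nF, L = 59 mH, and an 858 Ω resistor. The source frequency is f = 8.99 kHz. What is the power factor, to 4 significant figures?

0.9814

ω = 2πf = 56490 rad/s
X_L = ωL = 3333 Ω
X_C = 1/(ωC) = 13830 Ω
Parallel: admittances add. Y = 1/R + 1/(jωL) + jωC
Y = (0.001166 − j0.0002278) S
|Y| = 0.001188 S → |Z| = 1/|Y| = 842.1 Ω, ∠Z = −∠Y = 11.06°
cos φ = cos(11.06°) = 0.9814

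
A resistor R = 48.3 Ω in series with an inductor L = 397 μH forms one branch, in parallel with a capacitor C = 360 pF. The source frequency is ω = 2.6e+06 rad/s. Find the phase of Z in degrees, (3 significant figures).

34.2°

X_L = ωL = 1030 Ω
X_C = 1/(ωC) = 1070 Ω
Branch 1 (R+jX_L): Z₁ = 48.3 + j1030 Ω, |Z₁| = 1030 Ω
Branch 2 (−jX_C): Z₂ = −j1070 Ω
Parallel: Z = Z₁Z₂/(Z₁+Z₂), |Z| = 18300 Ω, ∠Z = 34.2°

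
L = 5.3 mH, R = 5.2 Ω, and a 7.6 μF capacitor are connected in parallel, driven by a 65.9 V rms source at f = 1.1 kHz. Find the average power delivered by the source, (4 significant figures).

835.2 W

ω = 2πf = 6912 rad/s
X_L = ωL = 36.63 Ω
X_C = 1/(ωC) = 19.04 Ω
Parallel: admittances add. Y = 1/R + 1/(jωL) + jωC
Y = (0.1923 + j0.02523) S
|Y| = 0.1940 S → |Z| = 1/|Y| = 5.156 Ω, ∠Z = −∠Y = -7.474°
I = V/|Z| = 12.78 A
P = VI cos φ = 65.9 × 12.78 × cos(-7.474°) = 835.2 W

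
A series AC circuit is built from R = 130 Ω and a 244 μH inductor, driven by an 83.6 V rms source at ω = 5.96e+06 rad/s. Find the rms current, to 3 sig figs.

57.3 mA

X_L = ωL = 1450 Ω
Z = 130 + j1450 Ω
|Z| = √(130² + 1450²) = 1460 Ω
I = V/|Z| = 83.6/1460 = 57.3 mA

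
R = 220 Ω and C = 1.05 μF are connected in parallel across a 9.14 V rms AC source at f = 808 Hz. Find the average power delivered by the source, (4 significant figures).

379.7 mW

ω = 2πf = 5077 rad/s
X_C = 1/(ωC) = 187.6 Ω
Parallel: admittances add. Y = 1/R + jωC
Y = (0.004545 + j0.005331) S
|Y| = 0.007006 S → |Z| = 1/|Y| = 142.7 Ω, ∠Z = −∠Y = -49.55°
I = V/|Z| = 64.03 mA
P = VI cos φ = 9.14 × 0.06403 × cos(-49.55°) = 379.7 mW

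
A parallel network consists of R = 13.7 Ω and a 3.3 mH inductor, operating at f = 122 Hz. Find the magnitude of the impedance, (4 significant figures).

2.488 Ω

ω = 2πf = 766.5 rad/s
X_L = ωL = 2.530 Ω
Parallel: admittances add. Y = 1/R + 1/(jωL)
Y = (0.07299 − j0.3953) S
|Y| = 0.4020 S → |Z| = 1/|Y| = 2.488 Ω, ∠Z = −∠Y = 79.54°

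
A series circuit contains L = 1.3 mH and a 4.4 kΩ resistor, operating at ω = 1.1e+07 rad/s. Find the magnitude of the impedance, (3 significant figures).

X_L = ωL = 14300 Ω
Z = 4400 + j14300 Ω
|Z| = √(4400² + 14300²) = 15000 Ω

15000 Ω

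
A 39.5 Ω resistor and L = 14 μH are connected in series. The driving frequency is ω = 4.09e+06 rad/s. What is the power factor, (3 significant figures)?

0.568

X_L = ωL = 57.3 Ω
Z = 39.5 + j57.3 Ω
|Z| = √(39.5² + 57.3²) = 69.6 Ω
∠Z = arctan(57.3/39.5) = 55.4°
cos φ = cos(55.4°) = 0.568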